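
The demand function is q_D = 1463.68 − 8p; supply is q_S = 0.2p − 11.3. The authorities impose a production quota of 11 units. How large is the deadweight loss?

In inverse form: demand p = 182.96 − 0.125q, supply p = 56.5 + 5q.
Competitive equilibrium: 182.96 − 0.125q = 56.5 + 5q → q* = 24.6751, p* = 179.8756.
At q = 11: demand price = 182.96 − 0.125·11 = 181.585; supply price = 56.5 + 5·11 = 111.5.
Δq = 24.6751 − 11 = 13.6751; wedge = 181.585 − 111.5 = 70.085.
Welfare loss = ½ × 13.6751 × 70.085 = 479.21.

479.21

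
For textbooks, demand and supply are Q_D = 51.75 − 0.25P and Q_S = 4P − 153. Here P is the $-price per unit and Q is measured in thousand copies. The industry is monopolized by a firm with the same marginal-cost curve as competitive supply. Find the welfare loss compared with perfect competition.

$787.55 thousand

In inverse form: demand P = 207 − 4Q, supply P = 38.25 + 0.25Q.
Competitive equilibrium: 207 − 4Q = 38.25 + 0.25Q → Q* = 39.70588, P* = 48.17647.
Marginal revenue: MR = 207 − 8Q. Set MR = MC: 207 − 8Q = 38.25 + 0.25Q → Q_m = 20.45455.
Price P_m = 207 − 4·20.45455 = 125.1818; MC(Q_m) = 38.25 + 0.25·20.45455 = 43.36364.
Competitive Q* = 39.70588, so ΔQ = 19.25133; wedge = 125.1818 − 43.36364 = 81.81816.
Deadweight loss = ½ × 19.25133 × 81.81816 = $787.55 thousand.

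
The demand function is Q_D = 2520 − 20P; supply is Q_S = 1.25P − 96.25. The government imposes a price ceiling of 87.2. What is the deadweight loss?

856.69

In inverse form: demand P = 126 − 0.05Q, supply P = 77 + 0.8Q.
Competitive equilibrium: 126 − 0.05Q = 77 + 0.8Q → Q* = 57.6471, P* = 123.1176.
At the ceiling P = 87.2, quantity supplied = (87.2 − 77)/0.8 = 12.75.
Willingness to pay at Q' = 12.75: 126 − 0.05·12.75 = 125.3625.
ΔQ = 57.6471 − 12.75 = 44.8971; wedge = 125.3625 − 87.2 = 38.1625.
Deadweight loss = ½ × 44.8971 × 38.1625 = 856.69.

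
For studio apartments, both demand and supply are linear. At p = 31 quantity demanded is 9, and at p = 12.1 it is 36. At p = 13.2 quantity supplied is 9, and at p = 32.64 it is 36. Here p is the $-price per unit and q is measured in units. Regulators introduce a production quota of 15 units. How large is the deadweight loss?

$30.32

Demand slope = (12.1 − 31)/(36 − 9) = −0.7, so p = 37.3 − 0.7q.
Supply slope = (32.64 − 13.2)/(36 − 9) = 0.72, so p = 6.72 + 0.72q.
Competitive equilibrium: 37.3 − 0.7q = 6.72 + 0.72q → q* = 21.5352, p* = 22.2254.
At q = 15: demand price = 37.3 − 0.7·15 = 26.8; supply price = 6.72 + 0.72·15 = 17.52.
Δq = 21.5352 − 15 = 6.5352; wedge = 26.8 − 17.52 = 9.28.
DWL = ½ × 6.5352 × 9.28 = $30.32.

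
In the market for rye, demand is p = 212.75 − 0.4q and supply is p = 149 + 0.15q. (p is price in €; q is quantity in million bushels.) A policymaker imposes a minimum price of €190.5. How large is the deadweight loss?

Competitive equilibrium: 212.75 − 0.4q = 149 + 0.15q → q* = 115.9091, p* = 166.3864.
At the floor p = 190.5, quantity demanded = (212.75 − 190.5)/0.4 = 55.625.
Sellers' marginal cost at q' = 55.625: 149 + 0.15·55.625 = 157.3438.
Δq = 115.9091 − 55.625 = 60.2841; wedge = 190.5 − 157.3438 = 33.1562.
Welfare loss = ½ × 60.2841 × 33.1562 = €999.40 million.

€999.40 million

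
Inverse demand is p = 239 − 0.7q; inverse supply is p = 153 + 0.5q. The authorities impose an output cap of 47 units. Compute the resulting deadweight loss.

365.07

Competitive equilibrium: 239 − 0.7q = 153 + 0.5q → q* = 71.6667, p* = 188.8333.
At q = 47: demand price = 239 − 0.7·47 = 206.1; supply price = 153 + 0.5·47 = 176.5.
Δq = 71.6667 − 47 = 24.6667; wedge = 206.1 − 176.5 = 29.6.
The triangle = ½ × 24.6667 × 29.6 = 365.07.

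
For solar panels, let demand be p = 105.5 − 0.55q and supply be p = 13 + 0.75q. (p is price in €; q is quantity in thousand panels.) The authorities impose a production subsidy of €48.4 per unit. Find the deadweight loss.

€900.98 thousand

Competitive equilibrium: 105.5 − 0.55q = 13 + 0.75q → q* = 71.15385, p* = 66.36538.
The subsidy lowers effective supply by 48.4: p = 0.75q − 35.4.
New quantity: 105.5 − 0.55q = 0.75q − 35.4 → q' = 108.38462.
Overproduction Δq = 108.38462 − 71.15385 = 37.23077; wedge = subsidy = 48.4.
Deadweight loss = ½ × 37.23077 × 48.4 = €900.98 thousand.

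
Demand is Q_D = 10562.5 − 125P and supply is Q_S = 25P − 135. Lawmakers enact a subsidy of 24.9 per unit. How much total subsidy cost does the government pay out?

In inverse form: demand P = 84.5 − 0.008Q, supply P = 5.4 + 0.04Q.
Competitive equilibrium: 84.5 − 0.008Q = 5.4 + 0.04Q → Q* = 1647.9167, P* = 71.3167.
The subsidy lowers effective supply by 24.9: P = 0.04Q − 19.5.
New quantity: 84.5 − 0.008Q = 0.04Q − 19.5 → Q' = 2166.6667.
Total subsidy cost = 24.9 × 2166.6667 = 53950.

53950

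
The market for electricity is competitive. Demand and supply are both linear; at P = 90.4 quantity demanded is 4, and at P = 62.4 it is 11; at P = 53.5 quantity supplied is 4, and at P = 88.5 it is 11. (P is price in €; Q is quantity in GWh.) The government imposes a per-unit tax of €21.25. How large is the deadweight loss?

Demand slope = (62.4 − 90.4)/(11 − 4) = −4, so P = 106.4 − 4Q.
Supply slope = (88.5 − 53.5)/(11 − 4) = 5, so P = 33.5 + 5Q.
Competitive equilibrium: 106.4 − 4Q = 33.5 + 5Q → Q* = 8.1, P* = 74.
With the tax, the buyer price exceeds the seller price by 21.25: (106.4 − 4Q) − (33.5 + 5Q) = 21.25 → Q' = 5.7389.
ΔQ = 8.1 − 5.7389 = 2.3611; the wedge equals the tax, 21.25.
Deadweight loss = ½ × 2.3611 × 21.25 = €25.09.

€25.09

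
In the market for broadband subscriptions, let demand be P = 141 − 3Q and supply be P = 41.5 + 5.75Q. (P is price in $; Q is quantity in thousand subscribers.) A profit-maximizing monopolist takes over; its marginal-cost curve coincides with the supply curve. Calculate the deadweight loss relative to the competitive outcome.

Competitive equilibrium: 141 − 3Q = 41.5 + 5.75Q → Q* = 11.3714, P* = 106.8857.
Marginal revenue: MR = 141 − 6Q. Set MR = MC: 141 − 6Q = 41.5 + 5.75Q → Q_m = 8.4681.
Price P_m = 141 − 3·8.4681 = 115.5957; MC(Q_m) = 41.5 + 5.75·8.4681 = 90.1916.
Competitive Q* = 11.3714, so ΔQ = 2.9033; wedge = 115.5957 − 90.1916 = 25.4041.
Welfare loss = ½ × 2.9033 × 25.4041 = $36.88 thousand.

$36.88 thousand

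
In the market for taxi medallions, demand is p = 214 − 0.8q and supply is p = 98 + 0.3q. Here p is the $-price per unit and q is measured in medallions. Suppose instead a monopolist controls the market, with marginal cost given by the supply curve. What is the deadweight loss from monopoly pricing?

Competitive equilibrium: 214 − 0.8q = 98 + 0.3q → q* = 105.4545, p* = 129.6364.
Marginal revenue: MR = 214 − 1.6q. Set MR = MC: 214 − 1.6q = 98 + 0.3q → q_m = 61.0526.
Price p_m = 214 − 0.8·61.0526 = 165.1579; MC(q_m) = 98 + 0.3·61.0526 = 116.3158.
Competitive q* = 105.4545, so Δq = 44.4019; wedge = 165.1579 − 116.3158 = 48.8421.
Deadweight loss = ½ × 44.4019 × 48.8421 = $1084.34.

$1084.34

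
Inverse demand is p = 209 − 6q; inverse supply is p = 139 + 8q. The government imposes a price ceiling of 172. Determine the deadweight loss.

5.36

Competitive equilibrium: 209 − 6q = 139 + 8q → q* = 5, p* = 179.
At the ceiling p = 172, quantity supplied = (172 − 139)/8 = 4.125.
Willingness to pay at q' = 4.125: 209 − 6·4.125 = 184.25.
Δq = 5 − 4.125 = 0.875; wedge = 184.25 − 172 = 12.25.
DWL = ½ × 0.875 × 12.25 = 5.36.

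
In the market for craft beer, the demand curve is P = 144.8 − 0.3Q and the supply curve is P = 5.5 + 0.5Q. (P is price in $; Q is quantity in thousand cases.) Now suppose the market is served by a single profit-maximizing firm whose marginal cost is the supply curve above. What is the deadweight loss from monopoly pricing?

Competitive equilibrium: 144.8 − 0.3Q = 5.5 + 0.5Q → Q* = 174.125, P* = 92.5625.
Marginal revenue: MR = 144.8 − 0.6Q. Set MR = MC: 144.8 − 0.6Q = 5.5 + 0.5Q → Q_m = 126.6364.
Price P_m = 144.8 − 0.3·126.6364 = 106.8091; MC(Q_m) = 5.5 + 0.5·126.6364 = 68.8182.
Competitive Q* = 174.125, so ΔQ = 47.4886; wedge = 106.8091 − 68.8182 = 37.9909.
Deadweight loss = ½ × 47.4886 × 37.9909 = $902.07 thousand.

$902.07 thousand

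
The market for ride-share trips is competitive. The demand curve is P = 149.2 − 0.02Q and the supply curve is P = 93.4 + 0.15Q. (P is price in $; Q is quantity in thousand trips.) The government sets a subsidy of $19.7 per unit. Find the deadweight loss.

$1141.44 thousand

Competitive equilibrium: 149.2 − 0.02Q = 93.4 + 0.15Q → Q* = 328.2353, P* = 142.6353.
The subsidy lowers effective supply by 19.7: P = 73.7 + 0.15Q.
New quantity: 149.2 − 0.02Q = 73.7 + 0.15Q → Q' = 444.1176.
Overproduction ΔQ = 444.1176 − 328.2353 = 115.8823; wedge = subsidy = 19.7.
Welfare loss = ½ × 115.8823 × 19.7 = $1141.44 thousand.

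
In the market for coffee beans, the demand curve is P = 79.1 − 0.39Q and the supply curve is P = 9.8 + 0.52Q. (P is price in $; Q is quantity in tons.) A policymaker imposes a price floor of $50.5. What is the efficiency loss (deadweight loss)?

Competitive equilibrium: 79.1 − 0.39Q = 9.8 + 0.52Q → Q* = 76.1538, P* = 49.4.
At the floor P = 50.5, quantity demanded = (79.1 − 50.5)/0.39 = 73.3333.
Sellers' marginal cost at Q' = 73.3333: 9.8 + 0.52·73.3333 = 47.9333.
ΔQ = 76.1538 − 73.3333 = 2.8205; wedge = 50.5 − 47.9333 = 2.5667.
Deadweight loss = ½ × 2.8205 × 2.5667 = $3.62.

$3.62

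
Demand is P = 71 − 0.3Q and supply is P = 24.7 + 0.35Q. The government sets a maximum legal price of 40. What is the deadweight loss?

246.08

Competitive equilibrium: 71 − 0.3Q = 24.7 + 0.35Q → Q* = 71.2308, P* = 49.6308.
At the ceiling P = 40, quantity supplied = (40 − 24.7)/0.35 = 43.7143.
Willingness to pay at Q' = 43.7143: 71 − 0.3·43.7143 = 57.8857.
ΔQ = 71.2308 − 43.7143 = 27.5165; wedge = 57.8857 − 40 = 17.8857.
DWL = ½ × 27.5165 × 17.8857 = 246.08.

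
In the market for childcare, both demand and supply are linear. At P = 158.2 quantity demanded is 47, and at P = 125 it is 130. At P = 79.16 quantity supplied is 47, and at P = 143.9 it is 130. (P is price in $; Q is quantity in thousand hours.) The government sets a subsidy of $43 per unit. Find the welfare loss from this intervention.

Demand slope = (125 − 158.2)/(130 − 47) = −0.4, so P = 177 − 0.4Q.
Supply slope = (143.9 − 79.16)/(130 − 47) = 0.78, so P = 42.5 + 0.78Q.
Competitive equilibrium: 177 − 0.4Q = 42.5 + 0.78Q → Q* = 113.9831, P* = 131.4068.
The subsidy lowers effective supply by 43: P = 0.78Q − 0.5.
New quantity: 177 − 0.4Q = 0.78Q − 0.5 → Q' = 150.4237.
Overproduction ΔQ = 150.4237 − 113.9831 = 36.4406; wedge = subsidy = 43.
Deadweight loss = ½ × 36.4406 × 43 = $783.47 thousand.

$783.47 thousand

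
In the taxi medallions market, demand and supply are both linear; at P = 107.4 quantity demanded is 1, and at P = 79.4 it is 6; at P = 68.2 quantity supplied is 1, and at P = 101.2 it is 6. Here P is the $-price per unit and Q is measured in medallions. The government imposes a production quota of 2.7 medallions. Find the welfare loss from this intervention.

Demand slope = (79.4 − 107.4)/(6 − 1) = −5.6, so P = 113 − 5.6Q.
Supply slope = (101.2 − 68.2)/(6 − 1) = 6.6, so P = 61.6 + 6.6Q.
Competitive equilibrium: 113 − 5.6Q = 61.6 + 6.6Q → Q* = 4.2131, P* = 89.4066.
At Q = 2.7: demand price = 113 − 5.6·2.7 = 97.88; supply price = 61.6 + 6.6·2.7 = 79.42.
ΔQ = 4.2131 − 2.7 = 1.5131; wedge = 97.88 − 79.42 = 18.46.
DWL = ½ × 1.5131 × 18.46 = $13.97.

$13.97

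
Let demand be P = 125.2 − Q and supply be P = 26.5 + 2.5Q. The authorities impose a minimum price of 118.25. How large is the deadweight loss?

Competitive equilibrium: 125.2 − Q = 26.5 + 2.5Q → Q* = 28.2, P* = 97.
At the floor P = 118.25, quantity demanded = (125.2 − 118.25)/1 = 6.95.
Sellers' marginal cost at Q' = 6.95: 26.5 + 2.5·6.95 = 43.875.
ΔQ = 28.2 − 6.95 = 21.25; wedge = 118.25 − 43.875 = 74.375.
The triangle = ½ × 21.25 × 74.375 = 790.23.

790.23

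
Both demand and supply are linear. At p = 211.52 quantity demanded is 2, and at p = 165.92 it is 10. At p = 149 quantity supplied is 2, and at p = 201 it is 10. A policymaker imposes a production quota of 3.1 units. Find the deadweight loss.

98.80

Demand slope = (165.92 − 211.52)/(10 − 2) = −5.7, so p = 222.92 − 5.7q.
Supply slope = (201 − 149)/(10 − 2) = 6.5, so p = 136 + 6.5q.
Competitive equilibrium: 222.92 − 5.7q = 136 + 6.5q → q* = 7.1246, p* = 182.3098.
At q = 3.1: demand price = 222.92 − 5.7·3.1 = 205.25; supply price = 136 + 6.5·3.1 = 156.15.
Δq = 7.1246 − 3.1 = 4.0246; wedge = 205.25 − 156.15 = 49.1.
Welfare loss = ½ × 4.0246 × 49.1 = 98.80.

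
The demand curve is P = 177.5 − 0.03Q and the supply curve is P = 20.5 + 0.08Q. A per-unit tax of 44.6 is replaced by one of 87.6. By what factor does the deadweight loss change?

3.858

Competitive equilibrium: 177.5 − 0.03Q = 20.5 + 0.08Q → Q* = 1427.2727, P* = 134.6818.
For a per-unit tax t: ΔQ = t/0.11, so DWL = ½·t·(t/0.11) = t²/0.22.
At t = 44.6: DWL = 9041.636. At t = 87.6: DWL = 34880.727.
Ratio = (87.6/44.6)² = 3.858.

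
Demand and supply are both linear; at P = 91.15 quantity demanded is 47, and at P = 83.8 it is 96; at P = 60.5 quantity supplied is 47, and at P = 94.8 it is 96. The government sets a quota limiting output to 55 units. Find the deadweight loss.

334.60

Demand slope = (83.8 − 91.15)/(96 − 47) = −0.15, so P = 98.2 − 0.15Q.
Supply slope = (94.8 − 60.5)/(96 − 47) = 0.7, so P = 27.6 + 0.7Q.
Competitive equilibrium: 98.2 − 0.15Q = 27.6 + 0.7Q → Q* = 83.0588, P* = 85.7412.
At Q = 55: demand price = 98.2 − 0.15·55 = 89.95; supply price = 27.6 + 0.7·55 = 66.1.
ΔQ = 83.0588 − 55 = 28.0588; wedge = 89.95 − 66.1 = 23.85.
DWL = ½ × 28.0588 × 23.85 = 334.60.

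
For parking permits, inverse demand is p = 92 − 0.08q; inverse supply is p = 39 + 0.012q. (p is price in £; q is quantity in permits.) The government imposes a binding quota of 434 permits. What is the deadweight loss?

£928.68

Competitive equilibrium: 92 − 0.08q = 39 + 0.012q → q* = 576.087, p* = 45.913.
At q = 434: demand price = 92 − 0.08·434 = 57.28; supply price = 39 + 0.012·434 = 44.208.
Δq = 576.087 − 434 = 142.087; wedge = 57.28 − 44.208 = 13.072.
DWL = ½ × 142.087 × 13.072 = £928.68.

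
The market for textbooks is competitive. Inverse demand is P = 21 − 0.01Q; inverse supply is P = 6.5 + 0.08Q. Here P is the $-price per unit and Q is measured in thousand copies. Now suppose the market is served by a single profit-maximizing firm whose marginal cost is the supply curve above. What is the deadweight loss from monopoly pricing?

$11.68 thousand

Competitive equilibrium: 21 − 0.01Q = 6.5 + 0.08Q → Q* = 161.1111, P* = 19.3889.
Marginal revenue: MR = 21 − 0.02Q. Set MR = MC: 21 − 0.02Q = 6.5 + 0.08Q → Q_m = 145.
Price P_m = 21 − 0.01·145 = 19.55; MC(Q_m) = 6.5 + 0.08·145 = 18.1.
Competitive Q* = 161.1111, so ΔQ = 16.1111; wedge = 19.55 − 18.1 = 1.45.
The triangle = ½ × 16.1111 × 1.45 = $11.68 thousand.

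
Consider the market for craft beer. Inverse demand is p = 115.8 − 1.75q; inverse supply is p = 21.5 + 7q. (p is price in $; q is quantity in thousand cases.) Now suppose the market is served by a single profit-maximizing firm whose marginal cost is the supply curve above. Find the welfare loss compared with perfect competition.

$14.12 thousand

Competitive equilibrium: 115.8 − 1.75q = 21.5 + 7q → q* = 10.77714, p* = 96.94.
Marginal revenue: MR = 115.8 − 3.5q. Set MR = MC: 115.8 − 3.5q = 21.5 + 7q → q_m = 8.98095.
Price p_m = 115.8 − 1.75·8.98095 = 100.08334; MC(q_m) = 21.5 + 7·8.98095 = 84.36665.
Competitive q* = 10.77714, so Δq = 1.79619; wedge = 100.08334 − 84.36665 = 15.71669.
The triangle = ½ × 1.79619 × 15.71669 = $14.12 thousand.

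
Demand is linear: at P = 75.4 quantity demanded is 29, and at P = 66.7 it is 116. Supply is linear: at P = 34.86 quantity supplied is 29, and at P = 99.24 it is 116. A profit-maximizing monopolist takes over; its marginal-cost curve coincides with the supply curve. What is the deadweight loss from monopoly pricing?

28.37

Demand slope = (66.7 − 75.4)/(116 − 29) = −0.1, so P = 78.3 − 0.1Q.
Supply slope = (99.24 − 34.86)/(116 − 29) = 0.74, so P = 13.4 + 0.74Q.
Competitive equilibrium: 78.3 − 0.1Q = 13.4 + 0.74Q → Q* = 77.2619, P* = 70.5738.
Marginal revenue: MR = 78.3 − 0.2Q. Set MR = MC: 78.3 − 0.2Q = 13.4 + 0.74Q → Q_m = 69.0426.
Price P_m = 78.3 − 0.1·69.0426 = 71.3957; MC(Q_m) = 13.4 + 0.74·69.0426 = 64.4915.
Competitive Q* = 77.2619, so ΔQ = 8.2193; wedge = 71.3957 − 64.4915 = 6.9042.
Deadweight loss = ½ × 8.2193 × 6.9042 = 28.37.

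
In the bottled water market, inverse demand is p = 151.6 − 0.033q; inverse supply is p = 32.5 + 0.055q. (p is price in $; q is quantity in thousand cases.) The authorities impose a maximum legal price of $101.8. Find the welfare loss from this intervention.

Competitive equilibrium: 151.6 − 0.033q = 32.5 + 0.055q → q* = 1353.4091, p* = 106.9375.
At the ceiling p = 101.8, quantity supplied = (101.8 − 32.5)/0.055 = 1260.
Willingness to pay at q' = 1260: 151.6 − 0.033·1260 = 110.02.
Δq = 1353.4091 − 1260 = 93.4091; wedge = 110.02 − 101.8 = 8.22.
Deadweight loss = ½ × 93.4091 × 8.22 = $383.91 thousand.

$383.91 thousand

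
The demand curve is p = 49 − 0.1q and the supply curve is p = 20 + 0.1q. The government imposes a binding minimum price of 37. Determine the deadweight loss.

62.50

Competitive equilibrium: 49 − 0.1q = 20 + 0.1q → q* = 145, p* = 34.5.
At the floor p = 37, quantity demanded = (49 − 37)/0.1 = 120.
Sellers' marginal cost at q' = 120: 20 + 0.1·120 = 32.
Δq = 145 − 120 = 25; wedge = 37 − 32 = 5.
Welfare loss = ½ × 25 × 5 = 62.50.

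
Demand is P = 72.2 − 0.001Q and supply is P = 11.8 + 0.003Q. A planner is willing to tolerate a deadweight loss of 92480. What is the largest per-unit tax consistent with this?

27.2

Competitive equilibrium: 72.2 − 0.001Q = 11.8 + 0.003Q → Q* = 15100, P* = 57.1.
A tax t gives ΔQ = t/0.004 and wedge t, so DWL = t²/0.008.
t²/0.008 = 92480 → t² = 739.84 → t = 27.2.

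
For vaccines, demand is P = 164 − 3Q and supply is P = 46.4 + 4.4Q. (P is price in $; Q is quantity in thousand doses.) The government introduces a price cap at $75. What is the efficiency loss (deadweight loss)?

Competitive equilibrium: 164 − 3Q = 46.4 + 4.4Q → Q* = 15.8919, P* = 116.3243.
At the ceiling P = 75, quantity supplied = (75 − 46.4)/4.4 = 6.5.
Willingness to pay at Q' = 6.5: 164 − 3·6.5 = 144.5.
ΔQ = 15.8919 − 6.5 = 9.3919; wedge = 144.5 − 75 = 69.5.
The triangle = ½ × 9.3919 × 69.5 = $326.37 thousand.

$326.37 thousand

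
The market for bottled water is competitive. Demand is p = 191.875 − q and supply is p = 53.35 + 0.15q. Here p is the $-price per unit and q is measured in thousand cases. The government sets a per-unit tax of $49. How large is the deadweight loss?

$1043.91 thousand

Competitive equilibrium: 191.875 − q = 53.35 + 0.15q → q* = 120.4565, p* = 71.4185.
With the tax, the buyer price exceeds the seller price by 49: (191.875 − q) − (53.35 + 0.15q) = 49 → q' = 77.8478.
Δq = 120.4565 − 77.8478 = 42.6087; the wedge equals the tax, 49.
Welfare loss = ½ × 42.6087 × 49 = $1043.91 thousand.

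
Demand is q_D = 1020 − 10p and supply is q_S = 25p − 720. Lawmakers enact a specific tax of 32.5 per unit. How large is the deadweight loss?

In inverse form: demand p = 102 − 0.1q, supply p = 28.8 + 0.04q.
Competitive equilibrium: 102 − 0.1q = 28.8 + 0.04q → q* = 522.8571, p* = 49.7143.
With the tax, the buyer price exceeds the seller price by 32.5: (102 − 0.1q) − (28.8 + 0.04q) = 32.5 → q' = 290.7143.
Δq = 522.8571 − 290.7143 = 232.1428; the wedge equals the tax, 32.5.
Welfare loss = ½ × 232.1428 × 32.5 = 3772.32.

3772.32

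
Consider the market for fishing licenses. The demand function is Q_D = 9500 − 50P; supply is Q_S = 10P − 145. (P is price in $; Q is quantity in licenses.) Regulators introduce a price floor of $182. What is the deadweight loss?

In inverse form: demand P = 190 − 0.02Q, supply P = 14.5 + 0.1Q.
Competitive equilibrium: 190 − 0.02Q = 14.5 + 0.1Q → Q* = 1462.5, P* = 160.75.
At the floor P = 182, quantity demanded = (190 − 182)/0.02 = 400.
Sellers' marginal cost at Q' = 400: 14.5 + 0.1·400 = 54.5.
ΔQ = 1462.5 − 400 = 1062.5; wedge = 182 − 54.5 = 127.5.
The triangle = ½ × 1062.5 × 127.5 = $67734.375.

$67734.375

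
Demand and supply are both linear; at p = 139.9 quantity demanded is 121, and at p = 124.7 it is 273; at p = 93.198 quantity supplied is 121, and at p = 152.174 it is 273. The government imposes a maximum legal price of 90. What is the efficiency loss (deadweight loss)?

2636.22

Demand slope = (124.7 − 139.9)/(273 − 121) = −0.1, so p = 152 − 0.1q.
Supply slope = (152.174 − 93.198)/(273 − 121) = 0.388, so p = 46.25 + 0.388q.
Competitive equilibrium: 152 − 0.1q = 46.25 + 0.388q → q* = 216.7008, p* = 130.3299.
At the ceiling p = 90, quantity supplied = (90 − 46.25)/0.388 = 112.7577.
Willingness to pay at q' = 112.7577: 152 − 0.1·112.7577 = 140.7242.
Δq = 216.7008 − 112.7577 = 103.9431; wedge = 140.7242 − 90 = 50.7242.
Deadweight loss = ½ × 103.9431 × 50.7242 = 2636.22.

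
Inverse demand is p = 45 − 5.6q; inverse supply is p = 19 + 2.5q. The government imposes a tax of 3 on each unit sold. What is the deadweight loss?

0.56

Competitive equilibrium: 45 − 5.6q = 19 + 2.5q → q* = 3.2099, p* = 27.0247.
With the tax, the buyer price exceeds the seller price by 3: (45 − 5.6q) − (19 + 2.5q) = 3 → q' = 2.8395.
Δq = 3.2099 − 2.8395 = 0.3704; the wedge equals the tax, 3.
DWL = ½ × 0.3704 × 3 = 0.56.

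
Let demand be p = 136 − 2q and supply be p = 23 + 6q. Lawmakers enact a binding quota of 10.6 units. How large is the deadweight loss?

49.70

Competitive equilibrium: 136 − 2q = 23 + 6q → q* = 14.125, p* = 107.75.
At q = 10.6: demand price = 136 − 2·10.6 = 114.8; supply price = 23 + 6·10.6 = 86.6.
Δq = 14.125 − 10.6 = 3.525; wedge = 114.8 − 86.6 = 28.2.
The triangle = ½ × 3.525 × 28.2 = 49.70.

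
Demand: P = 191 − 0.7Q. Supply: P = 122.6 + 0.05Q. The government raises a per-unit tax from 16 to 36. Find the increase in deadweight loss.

693.33

Competitive equilibrium: 191 − 0.7Q = 122.6 + 0.05Q → Q* = 91.2, P* = 127.16.
For a per-unit tax t: ΔQ = t/0.75, so DWL = ½·t·(t/0.75) = t²/1.5.
At t = 16: DWL = 170.667. At t = 36: DWL = 864.
Increase = 864 − 170.667 = 693.33.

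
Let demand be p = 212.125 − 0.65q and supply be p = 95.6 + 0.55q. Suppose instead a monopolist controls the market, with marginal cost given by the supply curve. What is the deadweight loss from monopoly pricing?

Competitive equilibrium: 212.125 − 0.65q = 95.6 + 0.55q → q* = 97.1042, p* = 149.0073.
Marginal revenue: MR = 212.125 − 1.3q. Set MR = MC: 212.125 − 1.3q = 95.6 + 0.55q → q_m = 62.9865.
Price p_m = 212.125 − 0.65·62.9865 = 171.1838; MC(q_m) = 95.6 + 0.55·62.9865 = 130.2426.
Competitive q* = 97.1042, so Δq = 34.1177; wedge = 171.1838 − 130.2426 = 40.9412.
Welfare loss = ½ × 34.1177 × 40.9412 = 698.41.

698.41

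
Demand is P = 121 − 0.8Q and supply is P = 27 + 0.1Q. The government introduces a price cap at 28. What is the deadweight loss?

4013.89

Competitive equilibrium: 121 − 0.8Q = 27 + 0.1Q → Q* = 104.4444, P* = 37.4444.
At the ceiling P = 28, quantity supplied = (28 − 27)/0.1 = 10.
Willingness to pay at Q' = 10: 121 − 0.8·10 = 113.
ΔQ = 104.4444 − 10 = 94.4444; wedge = 113 − 28 = 85.
Welfare loss = ½ × 94.4444 × 85 = 4013.89.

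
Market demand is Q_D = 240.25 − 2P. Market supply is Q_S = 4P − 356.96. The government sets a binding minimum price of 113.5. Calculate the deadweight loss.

292.53

In inverse form: demand P = 120.125 − 0.5Q, supply P = 89.24 + 0.25Q.
Competitive equilibrium: 120.125 − 0.5Q = 89.24 + 0.25Q → Q* = 41.18, P* = 99.535.
At the floor P = 113.5, quantity demanded = (120.125 − 113.5)/0.5 = 13.25.
Sellers' marginal cost at Q' = 13.25: 89.24 + 0.25·13.25 = 92.5525.
ΔQ = 41.18 − 13.25 = 27.93; wedge = 113.5 − 92.5525 = 20.9475.
Welfare loss = ½ × 27.93 × 20.9475 = 292.53.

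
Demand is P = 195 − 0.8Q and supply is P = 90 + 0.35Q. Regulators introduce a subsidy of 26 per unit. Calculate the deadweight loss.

293.91

Competitive equilibrium: 195 − 0.8Q = 90 + 0.35Q → Q* = 91.3043, P* = 121.9565.
The subsidy lowers effective supply by 26: P = 64 + 0.35Q.
New quantity: 195 − 0.8Q = 64 + 0.35Q → Q' = 113.913.
Overproduction ΔQ = 113.913 − 91.3043 = 22.6087; wedge = subsidy = 26.
Welfare loss = ½ × 22.6087 × 26 = 293.91.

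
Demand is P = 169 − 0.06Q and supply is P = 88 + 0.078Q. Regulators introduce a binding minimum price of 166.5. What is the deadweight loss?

20516.53

Competitive equilibrium: 169 − 0.06Q = 88 + 0.078Q → Q* = 586.9565, P* = 133.7826.
At the floor P = 166.5, quantity demanded = (169 − 166.5)/0.06 = 41.6667.
Sellers' marginal cost at Q' = 41.6667: 88 + 0.078·41.6667 = 91.25.
ΔQ = 586.9565 − 41.6667 = 545.2898; wedge = 166.5 − 91.25 = 75.25.
The triangle = ½ × 545.2898 × 75.25 = 20516.53.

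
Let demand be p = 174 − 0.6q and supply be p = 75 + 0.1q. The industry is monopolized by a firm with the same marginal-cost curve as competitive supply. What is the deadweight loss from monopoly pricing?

1491.28

Competitive equilibrium: 174 − 0.6q = 75 + 0.1q → q* = 141.4286, p* = 89.1429.
Marginal revenue: MR = 174 − 1.2q. Set MR = MC: 174 − 1.2q = 75 + 0.1q → q_m = 76.1538.
Price p_m = 174 − 0.6·76.1538 = 128.3077; MC(q_m) = 75 + 0.1·76.1538 = 82.6154.
Competitive q* = 141.4286, so Δq = 65.2748; wedge = 128.3077 − 82.6154 = 45.6923.
DWL = ½ × 65.2748 × 45.6923 = 1491.28.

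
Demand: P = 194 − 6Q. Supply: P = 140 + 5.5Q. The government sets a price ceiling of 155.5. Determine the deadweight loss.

Competitive equilibrium: 194 − 6Q = 140 + 5.5Q → Q* = 4.6957, P* = 165.8261.
At the ceiling P = 155.5, quantity supplied = (155.5 − 140)/5.5 = 2.8182.
Willingness to pay at Q' = 2.8182: 194 − 6·2.8182 = 177.0908.
ΔQ = 4.6957 − 2.8182 = 1.8775; wedge = 177.0908 − 155.5 = 21.5908.
The triangle = ½ × 1.8775 × 21.5908 = 20.27.

20.27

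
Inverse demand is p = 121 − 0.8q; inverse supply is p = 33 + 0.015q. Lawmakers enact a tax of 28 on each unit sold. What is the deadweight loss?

480.98

Competitive equilibrium: 121 − 0.8q = 33 + 0.015q → q* = 107.9755, p* = 34.6196.
With the tax, the buyer price exceeds the seller price by 28: (121 − 0.8q) − (33 + 0.015q) = 28 → q' = 73.6196.
Δq = 107.9755 − 73.6196 = 34.3559; the wedge equals the tax, 28.
DWL = ½ × 34.3559 × 28 = 480.98.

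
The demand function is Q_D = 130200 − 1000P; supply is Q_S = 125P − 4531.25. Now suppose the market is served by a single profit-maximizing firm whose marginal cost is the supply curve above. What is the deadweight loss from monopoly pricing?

4903.67

In inverse form: demand P = 130.2 − 0.001Q, supply P = 36.25 + 0.008Q.
Competitive equilibrium: 130.2 − 0.001Q = 36.25 + 0.008Q → Q* = 10438.8889, P* = 119.7611.
Marginal revenue: MR = 130.2 − 0.002Q. Set MR = MC: 130.2 − 0.002Q = 36.25 + 0.008Q → Q_m = 9395.
Price P_m = 130.2 − 0.001·9395 = 120.805; MC(Q_m) = 36.25 + 0.008·9395 = 111.41.
Competitive Q* = 10438.8889, so ΔQ = 1043.8889; wedge = 120.805 − 111.41 = 9.395.
DWL = ½ × 1043.8889 × 9.395 = 4903.67.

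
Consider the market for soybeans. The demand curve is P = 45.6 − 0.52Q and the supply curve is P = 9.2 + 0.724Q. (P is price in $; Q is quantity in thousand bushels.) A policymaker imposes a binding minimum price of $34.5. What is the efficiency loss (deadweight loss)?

$38.96 thousand

Competitive equilibrium: 45.6 − 0.52Q = 9.2 + 0.724Q → Q* = 29.2605, P* = 30.3846.
At the floor P = 34.5, quantity demanded = (45.6 − 34.5)/0.52 = 21.3462.
Sellers' marginal cost at Q' = 21.3462: 9.2 + 0.724·21.3462 = 24.6546.
ΔQ = 29.2605 − 21.3462 = 7.9143; wedge = 34.5 − 24.6546 = 9.8454.
DWL = ½ × 7.9143 × 9.8454 = $38.96 thousand.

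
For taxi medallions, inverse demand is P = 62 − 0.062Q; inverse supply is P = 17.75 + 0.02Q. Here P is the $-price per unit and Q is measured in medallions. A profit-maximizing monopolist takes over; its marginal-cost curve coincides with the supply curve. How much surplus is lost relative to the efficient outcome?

Competitive equilibrium: 62 − 0.062Q = 17.75 + 0.02Q → Q* = 539.63415, P* = 28.54268.
Marginal revenue: MR = 62 − 0.124Q. Set MR = MC: 62 − 0.124Q = 17.75 + 0.02Q → Q_m = 307.29167.
Price P_m = 62 − 0.062·307.29167 = 42.94792; MC(Q_m) = 17.75 + 0.02·307.29167 = 23.89583.
Competitive Q* = 539.63415, so ΔQ = 232.34248; wedge = 42.94792 − 23.89583 = 19.05209.
Deadweight loss = ½ × 232.34248 × 19.05209 = $2213.30.

$2213.30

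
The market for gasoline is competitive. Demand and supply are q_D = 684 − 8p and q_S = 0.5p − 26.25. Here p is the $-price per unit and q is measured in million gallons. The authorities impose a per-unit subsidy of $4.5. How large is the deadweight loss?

$4.76 million

In inverse form: demand p = 85.5 − 0.125q, supply p = 52.5 + 2q.
Competitive equilibrium: 85.5 − 0.125q = 52.5 + 2q → q* = 15.5294, p* = 83.5588.
The subsidy lowers effective supply by 4.5: p = 48 + 2q.
New quantity: 85.5 − 0.125q = 48 + 2q → q' = 17.6471.
Overproduction Δq = 17.6471 − 15.5294 = 2.1177; wedge = subsidy = 4.5.
Deadweight loss = ½ × 2.1177 × 4.5 = $4.76 million.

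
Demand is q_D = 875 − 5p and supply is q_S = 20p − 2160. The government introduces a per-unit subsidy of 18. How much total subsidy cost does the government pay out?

6120

In inverse form: demand p = 175 − 0.2q, supply p = 108 + 0.05q.
Competitive equilibrium: 175 − 0.2q = 108 + 0.05q → q* = 268, p* = 121.4.
The subsidy lowers effective supply by 18: p = 90 + 0.05q.
New quantity: 175 − 0.2q = 90 + 0.05q → q' = 340.
Total subsidy cost = 18 × 340 = 6120.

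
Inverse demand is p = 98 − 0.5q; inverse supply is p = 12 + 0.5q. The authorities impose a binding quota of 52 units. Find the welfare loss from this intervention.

578

Competitive equilibrium: 98 − 0.5q = 12 + 0.5q → q* = 86, p* = 55.
At q = 52: demand price = 98 − 0.5·52 = 72; supply price = 12 + 0.5·52 = 38.
Δq = 86 − 52 = 34; wedge = 72 − 38 = 34.
Welfare loss = ½ × 34 × 34 = 578.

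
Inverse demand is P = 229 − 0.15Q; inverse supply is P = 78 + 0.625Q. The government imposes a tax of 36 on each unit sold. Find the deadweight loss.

Competitive equilibrium: 229 − 0.15Q = 78 + 0.625Q → Q* = 194.8387, P* = 199.7742.
With the tax, the buyer price exceeds the seller price by 36: (229 − 0.15Q) − (78 + 0.625Q) = 36 → Q' = 148.3871.
ΔQ = 194.8387 − 148.3871 = 46.4516; the wedge equals the tax, 36.
Deadweight loss = ½ × 46.4516 × 36 = 836.13.

836.13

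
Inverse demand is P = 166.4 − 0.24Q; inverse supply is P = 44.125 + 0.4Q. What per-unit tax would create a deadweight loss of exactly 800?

32

Competitive equilibrium: 166.4 − 0.24Q = 44.125 + 0.4Q → Q* = 191.0547, P* = 120.5469.
A tax t gives ΔQ = t/0.64 and wedge t, so DWL = t²/1.28.
t²/1.28 = 800 → t² = 1024 → t = 32.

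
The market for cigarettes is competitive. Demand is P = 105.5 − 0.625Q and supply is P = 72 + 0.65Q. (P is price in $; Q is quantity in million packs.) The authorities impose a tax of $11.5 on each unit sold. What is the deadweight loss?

$51.86 million

Competitive equilibrium: 105.5 − 0.625Q = 72 + 0.65Q → Q* = 26.2745, P* = 89.0784.
With the tax, the buyer price exceeds the seller price by 11.5: (105.5 − 0.625Q) − (72 + 0.65Q) = 11.5 → Q' = 17.2549.
ΔQ = 26.2745 − 17.2549 = 9.0196; the wedge equals the tax, 11.5.
The triangle = ½ × 9.0196 × 11.5 = $51.86 million.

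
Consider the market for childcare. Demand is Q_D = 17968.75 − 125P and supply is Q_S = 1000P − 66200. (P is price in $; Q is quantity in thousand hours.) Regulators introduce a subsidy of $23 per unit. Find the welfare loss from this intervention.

$29388.89 thousand

In inverse form: demand P = 143.75 − 0.008Q, supply P = 66.2 + 0.001Q.
Competitive equilibrium: 143.75 − 0.008Q = 66.2 + 0.001Q → Q* = 8616.6667, P* = 74.8167.
The subsidy lowers effective supply by 23: P = 43.2 + 0.001Q.
New quantity: 143.75 − 0.008Q = 43.2 + 0.001Q → Q' = 11172.2222.
Overproduction ΔQ = 11172.2222 − 8616.6667 = 2555.5555; wedge = subsidy = 23.
The triangle = ½ × 2555.5555 × 23 = $29388.89 thousand.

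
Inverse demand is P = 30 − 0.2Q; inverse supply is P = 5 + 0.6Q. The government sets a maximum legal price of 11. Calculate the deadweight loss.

Competitive equilibrium: 30 − 0.2Q = 5 + 0.6Q → Q* = 31.25, P* = 23.75.
At the ceiling P = 11, quantity supplied = (11 − 5)/0.6 = 10.
Willingness to pay at Q' = 10: 30 − 0.2·10 = 28.
ΔQ = 31.25 − 10 = 21.25; wedge = 28 − 11 = 17.
Welfare loss = ½ × 21.25 × 17 = 180.625.

180.625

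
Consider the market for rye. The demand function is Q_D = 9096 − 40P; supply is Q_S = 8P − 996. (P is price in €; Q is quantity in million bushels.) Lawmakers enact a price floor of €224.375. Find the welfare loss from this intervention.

€23941.875 million

In inverse form: demand P = 227.4 − 0.025Q, supply P = 124.5 + 0.125Q.
Competitive equilibrium: 227.4 − 0.025Q = 124.5 + 0.125Q → Q* = 686, P* = 210.25.
At the floor P = 224.375, quantity demanded = (227.4 − 224.375)/0.025 = 121.
Sellers' marginal cost at Q' = 121: 124.5 + 0.125·121 = 139.625.
ΔQ = 686 − 121 = 565; wedge = 224.375 − 139.625 = 84.75.
DWL = ½ × 565 × 84.75 = €23941.875 million.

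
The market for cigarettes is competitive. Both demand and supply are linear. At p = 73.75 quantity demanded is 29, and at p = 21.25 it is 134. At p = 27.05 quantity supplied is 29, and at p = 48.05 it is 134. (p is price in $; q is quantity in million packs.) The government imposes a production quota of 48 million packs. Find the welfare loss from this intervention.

$796.83 million

Demand slope = (21.25 − 73.75)/(134 − 29) = −0.5, so p = 88.25 − 0.5q.
Supply slope = (48.05 − 27.05)/(134 − 29) = 0.2, so p = 21.25 + 0.2q.
Competitive equilibrium: 88.25 − 0.5q = 21.25 + 0.2q → q* = 95.7143, p* = 40.3929.
At q = 48: demand price = 88.25 − 0.5·48 = 64.25; supply price = 21.25 + 0.2·48 = 30.85.
Δq = 95.7143 − 48 = 47.7143; wedge = 64.25 − 30.85 = 33.4.
Welfare loss = ½ × 47.7143 × 33.4 = $796.83 million.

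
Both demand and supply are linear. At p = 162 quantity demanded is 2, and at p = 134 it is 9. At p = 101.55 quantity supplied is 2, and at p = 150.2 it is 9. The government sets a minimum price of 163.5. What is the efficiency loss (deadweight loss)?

Demand slope = (134 − 162)/(9 − 2) = −4, so p = 170 − 4q.
Supply slope = (150.2 − 101.55)/(9 − 2) = 6.95, so p = 87.65 + 6.95q.
Competitive equilibrium: 170 − 4q = 87.65 + 6.95q → q* = 7.5205, p* = 139.9178.
At the floor p = 163.5, quantity demanded = (170 − 163.5)/4 = 1.625.
Sellers' marginal cost at q' = 1.625: 87.65 + 6.95·1.625 = 98.9438.
Δq = 7.5205 − 1.625 = 5.8955; wedge = 163.5 − 98.9438 = 64.5562.
Deadweight loss = ½ × 5.8955 × 64.5562 = 190.30.

190.30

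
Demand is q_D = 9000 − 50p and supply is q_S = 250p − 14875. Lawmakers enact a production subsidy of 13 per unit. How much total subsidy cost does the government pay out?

In inverse form: demand p = 180 − 0.02q, supply p = 59.5 + 0.004q.
Competitive equilibrium: 180 − 0.02q = 59.5 + 0.004q → q* = 5020.8333, p* = 79.5833.
The subsidy lowers effective supply by 13: p = 46.5 + 0.004q.
New quantity: 180 − 0.02q = 46.5 + 0.004q → q' = 5562.5.
Total subsidy cost = 13 × 5562.5 = 72312.50.

72312.50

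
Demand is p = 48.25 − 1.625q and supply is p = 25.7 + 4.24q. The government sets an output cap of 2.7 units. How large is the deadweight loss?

3.84

Competitive equilibrium: 48.25 − 1.625q = 25.7 + 4.24q → q* = 3.8448, p* = 42.0021.
At q = 2.7: demand price = 48.25 − 1.625·2.7 = 43.8625; supply price = 25.7 + 4.24·2.7 = 37.148.
Δq = 3.8448 − 2.7 = 1.1448; wedge = 43.8625 − 37.148 = 6.7145.
Deadweight loss = ½ × 1.1448 × 6.7145 = 3.84.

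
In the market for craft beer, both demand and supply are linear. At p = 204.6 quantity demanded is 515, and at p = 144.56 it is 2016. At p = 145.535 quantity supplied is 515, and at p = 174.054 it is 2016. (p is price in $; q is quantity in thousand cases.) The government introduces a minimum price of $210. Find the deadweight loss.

Demand slope = (144.56 − 204.6)/(2016 − 515) = −0.04, so p = 225.2 − 0.04q.
Supply slope = (174.054 − 145.535)/(2016 − 515) = 0.019, so p = 135.75 + 0.019q.
Competitive equilibrium: 225.2 − 0.04q = 135.75 + 0.019q → q* = 1516.1017, p* = 164.5559.
At the floor p = 210, quantity demanded = (225.2 − 210)/0.04 = 380.
Sellers' marginal cost at q' = 380: 135.75 + 0.019·380 = 142.97.
Δq = 1516.1017 − 380 = 1136.1017; wedge = 210 − 142.97 = 67.03.
The triangle = ½ × 1136.1017 × 67.03 = $38076.45 thousand.

$38076.45 thousand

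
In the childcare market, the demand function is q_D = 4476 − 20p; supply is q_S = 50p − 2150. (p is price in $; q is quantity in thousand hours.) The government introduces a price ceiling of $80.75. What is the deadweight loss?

$16923.25 thousand

In inverse form: demand p = 223.8 − 0.05q, supply p = 43 + 0.02q.
Competitive equilibrium: 223.8 − 0.05q = 43 + 0.02q → q* = 2582.8571, p* = 94.6571.
At the ceiling p = 80.75, quantity supplied = (80.75 − 43)/0.02 = 1887.5.
Willingness to pay at q' = 1887.5: 223.8 − 0.05·1887.5 = 129.425.
Δq = 2582.8571 − 1887.5 = 695.3571; wedge = 129.425 − 80.75 = 48.675.
Deadweight loss = ½ × 695.3571 × 48.675 = $16923.25 thousand.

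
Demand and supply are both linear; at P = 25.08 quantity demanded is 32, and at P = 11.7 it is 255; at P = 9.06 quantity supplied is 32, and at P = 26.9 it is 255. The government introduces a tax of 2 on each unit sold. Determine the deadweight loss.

14.29

Demand slope = (11.7 − 25.08)/(255 − 32) = −0.06, so P = 27 − 0.06Q.
Supply slope = (26.9 − 9.06)/(255 − 32) = 0.08, so P = 6.5 + 0.08Q.
Competitive equilibrium: 27 − 0.06Q = 6.5 + 0.08Q → Q* = 146.4286, P* = 18.2143.
With the tax, the buyer price exceeds the seller price by 2: (27 − 0.06Q) − (6.5 + 0.08Q) = 2 → Q' = 132.1429.
ΔQ = 146.4286 − 132.1429 = 14.2857; the wedge equals the tax, 2.
The triangle = ½ × 14.2857 × 2 = 14.29.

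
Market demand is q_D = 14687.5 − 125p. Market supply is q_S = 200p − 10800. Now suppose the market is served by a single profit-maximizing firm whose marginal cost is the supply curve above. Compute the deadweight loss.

22506.89

In inverse form: demand p = 117.5 − 0.008q, supply p = 54 + 0.005q.
Competitive equilibrium: 117.5 − 0.008q = 54 + 0.005q → q* = 4884.615385, p* = 78.423077.
Marginal revenue: MR = 117.5 − 0.016q. Set MR = MC: 117.5 − 0.016q = 54 + 0.005q → q_m = 3023.809524.
Price p_m = 117.5 − 0.008·3023.809524 = 93.309524; MC(q_m) = 54 + 0.005·3023.809524 = 69.119048.
Competitive q* = 4884.615385, so Δq = 1860.805861; wedge = 93.309524 − 69.119048 = 24.190476.
DWL = ½ × 1860.805861 × 24.190476 = 22506.89.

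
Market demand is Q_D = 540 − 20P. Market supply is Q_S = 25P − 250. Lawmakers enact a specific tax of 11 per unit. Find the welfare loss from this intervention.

672.22

In inverse form: demand P = 27 − 0.05Q, supply P = 10 + 0.04Q.
Competitive equilibrium: 27 − 0.05Q = 10 + 0.04Q → Q* = 188.8889, P* = 17.5556.
With the tax, the buyer price exceeds the seller price by 11: (27 − 0.05Q) − (10 + 0.04Q) = 11 → Q' = 66.6667.
ΔQ = 188.8889 − 66.6667 = 122.2222; the wedge equals the tax, 11.
DWL = ½ × 122.2222 × 11 = 672.22.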